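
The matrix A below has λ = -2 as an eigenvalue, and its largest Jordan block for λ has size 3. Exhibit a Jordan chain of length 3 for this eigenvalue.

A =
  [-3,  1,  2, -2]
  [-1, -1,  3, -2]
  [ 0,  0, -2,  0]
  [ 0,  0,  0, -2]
A Jordan chain for λ = -2 of length 3:
v_1 = (1, 1, 0, 0)ᵀ
v_2 = (2, 3, 0, 0)ᵀ
v_3 = (0, 0, 1, 0)ᵀ

Let N = A − (-2)·I. We want v_3 with N^3 v_3 = 0 but N^2 v_3 ≠ 0; then v_{j-1} := N · v_j for j = 3, …, 2.

Pick v_3 = (0, 0, 1, 0)ᵀ.
Then v_2 = N · v_3 = (2, 3, 0, 0)ᵀ.
Then v_1 = N · v_2 = (1, 1, 0, 0)ᵀ.

Sanity check: (A − (-2)·I) v_1 = (0, 0, 0, 0)ᵀ = 0. ✓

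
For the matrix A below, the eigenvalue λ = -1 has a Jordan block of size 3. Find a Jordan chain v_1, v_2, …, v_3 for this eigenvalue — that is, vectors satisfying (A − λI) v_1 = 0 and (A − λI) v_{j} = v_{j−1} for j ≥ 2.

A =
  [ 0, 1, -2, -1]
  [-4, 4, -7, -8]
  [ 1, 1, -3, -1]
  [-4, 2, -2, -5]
A Jordan chain for λ = -1 of length 3:
v_1 = (-1, 1, -1, 2)ᵀ
v_2 = (1, -4, 1, -4)ᵀ
v_3 = (1, 0, 0, 0)ᵀ

Let N = A − (-1)·I. We want v_3 with N^3 v_3 = 0 but N^2 v_3 ≠ 0; then v_{j-1} := N · v_j for j = 3, …, 2.

Pick v_3 = (1, 0, 0, 0)ᵀ.
Then v_2 = N · v_3 = (1, -4, 1, -4)ᵀ.
Then v_1 = N · v_2 = (-1, 1, -1, 2)ᵀ.

Sanity check: (A − (-1)·I) v_1 = (0, 0, 0, 0)ᵀ = 0. ✓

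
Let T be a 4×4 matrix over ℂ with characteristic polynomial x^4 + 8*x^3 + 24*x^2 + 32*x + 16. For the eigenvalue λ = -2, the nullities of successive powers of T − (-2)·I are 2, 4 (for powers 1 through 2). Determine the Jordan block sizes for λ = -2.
Block sizes for λ = -2: [2, 2]

From the dimensions of kernels of powers, the number of Jordan blocks of size at least j is d_j − d_{j−1} where d_j = dim ker(N^j) (with d_0 = 0). Computing the differences gives [2, 2].
The number of blocks of size exactly k is (#blocks of size ≥ k) − (#blocks of size ≥ k + 1), so the partition is: 2 block(s) of size 2.
In nonincreasing order the block sizes are [2, 2].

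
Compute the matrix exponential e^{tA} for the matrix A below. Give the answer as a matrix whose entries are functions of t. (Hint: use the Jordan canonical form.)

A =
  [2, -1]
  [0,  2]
e^{tA} =
  [exp(2*t), -t*exp(2*t)]
  [0, exp(2*t)]

Strategy: write A = P · J · P⁻¹ where J is a Jordan canonical form, so e^{tA} = P · e^{tJ} · P⁻¹, and e^{tJ} can be computed block-by-block.

A has Jordan form
J =
  [2, 1]
  [0, 2]
(up to reordering of blocks).

Per-block formulas:
  For a 2×2 Jordan block J_2(2): exp(t · J_2(2)) = e^(2t)·(I + t·N), where N is the 2×2 nilpotent shift.

After assembling e^{tJ} and conjugating by P, we get:

e^{tA} =
  [exp(2*t), -t*exp(2*t)]
  [0, exp(2*t)]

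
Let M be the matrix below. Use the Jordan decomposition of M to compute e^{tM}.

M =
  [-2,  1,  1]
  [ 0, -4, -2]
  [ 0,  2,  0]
e^{tM} =
  [exp(-2*t), t*exp(-2*t), t*exp(-2*t)]
  [0, -2*t*exp(-2*t) + exp(-2*t), -2*t*exp(-2*t)]
  [0, 2*t*exp(-2*t), 2*t*exp(-2*t) + exp(-2*t)]

Strategy: write M = P · J · P⁻¹ where J is a Jordan canonical form, so e^{tM} = P · e^{tJ} · P⁻¹, and e^{tJ} can be computed block-by-block.

M has Jordan form
J =
  [-2,  1,  0]
  [ 0, -2,  0]
  [ 0,  0, -2]
(up to reordering of blocks).

Per-block formulas:
  For a 2×2 Jordan block J_2(-2): exp(t · J_2(-2)) = e^(-2t)·(I + t·N), where N is the 2×2 nilpotent shift.
  For a 1×1 block at λ = -2: exp(t · [-2]) = [e^(-2t)].

After assembling e^{tJ} and conjugating by P, we get:

e^{tM} =
  [exp(-2*t), t*exp(-2*t), t*exp(-2*t)]
  [0, -2*t*exp(-2*t) + exp(-2*t), -2*t*exp(-2*t)]
  [0, 2*t*exp(-2*t), 2*t*exp(-2*t) + exp(-2*t)]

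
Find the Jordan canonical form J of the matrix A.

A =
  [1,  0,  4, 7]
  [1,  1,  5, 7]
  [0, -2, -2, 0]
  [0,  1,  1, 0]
J_3(0) ⊕ J_1(0)

The characteristic polynomial is
  det(x·I − A) = x^4

Eigenvalues and multiplicities (the geometric multiplicity of λ is n − rank(A − λI), which equals the number of Jordan blocks for λ):
  λ = 0: algebraic multiplicity = 4, geometric multiplicity = 2

Determining the block sizes for each eigenvalue:
  λ = 0: with am = 4 and gm = 2, the partition is not yet determined (e.g. several partitions of 4 into 2 parts exist). Let N = A − (0)·I. Computing rank(N^1) = 2, rank(N^2) = 1, rank(N^3) = 0; the number of blocks of size ≥ j is rank(N^{j−1}) − rank(N^j), giving [2, 1, 1]. So we have 1 block(s) of size 3, 1 block(s) of size 1 → block sizes [3, 1]

Assembling the blocks gives a Jordan form
J =
  [0, 1, 0, 0]
  [0, 0, 1, 0]
  [0, 0, 0, 0]
  [0, 0, 0, 0]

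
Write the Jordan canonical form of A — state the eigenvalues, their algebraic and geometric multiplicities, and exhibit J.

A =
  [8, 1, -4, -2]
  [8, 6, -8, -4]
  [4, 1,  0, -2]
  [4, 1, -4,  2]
J_2(4) ⊕ J_1(4) ⊕ J_1(4)

The characteristic polynomial is
  det(x·I − A) = x^4 - 16*x^3 + 96*x^2 - 256*x + 256 = (x - 4)^4

Eigenvalues and multiplicities (the geometric multiplicity of λ is n − rank(A − λI), which equals the number of Jordan blocks for λ):
  λ = 4: algebraic multiplicity = 4, geometric multiplicity = 3

Determining the block sizes for each eigenvalue:
  λ = 4: 3 blocks summing to 4 forces exactly one block of size 2 and the rest size 1 → block sizes [2, 1, 1]

Assembling the blocks gives a Jordan form
J =
  [4, 1, 0, 0]
  [0, 4, 0, 0]
  [0, 0, 4, 0]
  [0, 0, 0, 4]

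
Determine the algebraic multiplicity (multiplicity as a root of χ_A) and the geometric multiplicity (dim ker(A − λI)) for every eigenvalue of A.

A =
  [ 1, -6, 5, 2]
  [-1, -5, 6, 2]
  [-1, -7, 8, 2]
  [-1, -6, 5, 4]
λ = 2: alg = 4, geom = 2

Step 1 — factor the characteristic polynomial to read off the algebraic multiplicities:
  χ_A(x) = (x - 2)^4

Step 2 — compute geometric multiplicities via the rank-nullity identity g(λ) = n − rank(A − λI):
  rank(A − (2)·I) = 2, so dim ker(A − (2)·I) = n − 2 = 2

Summary:
  λ = 2: algebraic multiplicity = 4, geometric multiplicity = 2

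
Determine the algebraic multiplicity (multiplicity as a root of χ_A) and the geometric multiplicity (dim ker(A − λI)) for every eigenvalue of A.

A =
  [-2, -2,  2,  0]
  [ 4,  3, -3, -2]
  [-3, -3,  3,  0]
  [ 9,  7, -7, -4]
λ = 0: alg = 4, geom = 2

Step 1 — factor the characteristic polynomial to read off the algebraic multiplicities:
  χ_A(x) = x^4

Step 2 — compute geometric multiplicities via the rank-nullity identity g(λ) = n − rank(A − λI):
  rank(A − (0)·I) = 2, so dim ker(A − (0)·I) = n − 2 = 2

Summary:
  λ = 0: algebraic multiplicity = 4, geometric multiplicity = 2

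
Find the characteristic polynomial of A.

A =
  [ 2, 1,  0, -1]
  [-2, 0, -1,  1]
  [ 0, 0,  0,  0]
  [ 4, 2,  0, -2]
x^4

Expanding det(x·I − A) (e.g. by cofactor expansion or by noting that A is similar to its Jordan form J, which has the same characteristic polynomial as A) gives
  χ_A(x) = x^4
which factors as x^4. The eigenvalues (with algebraic multiplicities) are λ = 0 with multiplicity 4.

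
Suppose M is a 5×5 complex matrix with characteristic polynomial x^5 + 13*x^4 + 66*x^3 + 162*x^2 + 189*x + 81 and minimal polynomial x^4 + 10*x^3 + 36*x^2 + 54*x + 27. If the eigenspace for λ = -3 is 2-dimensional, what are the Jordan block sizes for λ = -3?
Block sizes for λ = -3: [3, 1]

Step 1 — from the characteristic polynomial, algebraic multiplicity of λ = -3 is 4. From dim ker(M − (-3)·I) = 2, there are exactly 2 Jordan blocks for λ = -3.
Step 2 — from the minimal polynomial, the factor (x + 3)^3 tells us the largest block for λ = -3 has size 3.
Step 3 — with total size 4, 2 blocks, and largest block 3, the block sizes (in nonincreasing order) are [3, 1].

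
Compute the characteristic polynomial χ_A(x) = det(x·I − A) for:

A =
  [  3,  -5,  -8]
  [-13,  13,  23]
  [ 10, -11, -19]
x^3 + 3*x^2 + 3*x + 1

Expanding det(x·I − A) (e.g. by cofactor expansion or by noting that A is similar to its Jordan form J, which has the same characteristic polynomial as A) gives
  χ_A(x) = x^3 + 3*x^2 + 3*x + 1
which factors as (x + 1)^3. The eigenvalues (with algebraic multiplicities) are λ = -1 with multiplicity 3.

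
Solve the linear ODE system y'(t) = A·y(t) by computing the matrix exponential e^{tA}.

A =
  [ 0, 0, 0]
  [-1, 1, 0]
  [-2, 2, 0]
e^{tA} =
  [1, 0, 0]
  [1 - exp(t), exp(t), 0]
  [2 - 2*exp(t), 2*exp(t) - 2, 1]

Strategy: write A = P · J · P⁻¹ where J is a Jordan canonical form, so e^{tA} = P · e^{tJ} · P⁻¹, and e^{tJ} can be computed block-by-block.

A has Jordan form
J =
  [0, 0, 0]
  [0, 0, 0]
  [0, 0, 1]
(up to reordering of blocks).

Per-block formulas:
  For a 1×1 block at λ = 0: exp(t · [0]) = [e^(0t)].
  For a 1×1 block at λ = 1: exp(t · [1]) = [e^(1t)].

After assembling e^{tJ} and conjugating by P, we get:

e^{tA} =
  [1, 0, 0]
  [1 - exp(t), exp(t), 0]
  [2 - 2*exp(t), 2*exp(t) - 2, 1]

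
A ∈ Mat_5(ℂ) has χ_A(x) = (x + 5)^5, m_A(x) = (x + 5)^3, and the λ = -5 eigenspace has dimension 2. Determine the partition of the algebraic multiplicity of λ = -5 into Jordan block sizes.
Block sizes for λ = -5: [3, 2]

Step 1 — from the characteristic polynomial, algebraic multiplicity of λ = -5 is 5. From dim ker(A − (-5)·I) = 2, there are exactly 2 Jordan blocks for λ = -5.
Step 2 — from the minimal polynomial, the factor (x + 5)^3 tells us the largest block for λ = -5 has size 3.
Step 3 — with total size 5, 2 blocks, and largest block 3, the block sizes (in nonincreasing order) are [3, 2].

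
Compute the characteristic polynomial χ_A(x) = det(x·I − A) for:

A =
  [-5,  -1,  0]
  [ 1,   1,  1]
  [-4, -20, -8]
x^3 + 12*x^2 + 48*x + 64

Expanding det(x·I − A) (e.g. by cofactor expansion or by noting that A is similar to its Jordan form J, which has the same characteristic polynomial as A) gives
  χ_A(x) = x^3 + 12*x^2 + 48*x + 64
which factors as (x + 4)^3. The eigenvalues (with algebraic multiplicities) are λ = -4 with multiplicity 3.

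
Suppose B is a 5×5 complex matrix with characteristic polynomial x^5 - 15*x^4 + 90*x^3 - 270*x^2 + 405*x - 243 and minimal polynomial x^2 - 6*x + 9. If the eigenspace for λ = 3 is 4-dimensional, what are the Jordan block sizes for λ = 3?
Block sizes for λ = 3: [2, 1, 1, 1]

Step 1 — from the characteristic polynomial, algebraic multiplicity of λ = 3 is 5. From dim ker(B − (3)·I) = 4, there are exactly 4 Jordan blocks for λ = 3.
Step 2 — from the minimal polynomial, the factor (x − 3)^2 tells us the largest block for λ = 3 has size 2.
Step 3 — with total size 5, 4 blocks, and largest block 2, the block sizes (in nonincreasing order) are [2, 1, 1, 1].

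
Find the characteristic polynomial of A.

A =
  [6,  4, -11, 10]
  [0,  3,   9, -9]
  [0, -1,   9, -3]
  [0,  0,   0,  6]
x^4 - 24*x^3 + 216*x^2 - 864*x + 1296

Expanding det(x·I − A) (e.g. by cofactor expansion or by noting that A is similar to its Jordan form J, which has the same characteristic polynomial as A) gives
  χ_A(x) = x^4 - 24*x^3 + 216*x^2 - 864*x + 1296
which factors as (x - 6)^4. The eigenvalues (with algebraic multiplicities) are λ = 6 with multiplicity 4.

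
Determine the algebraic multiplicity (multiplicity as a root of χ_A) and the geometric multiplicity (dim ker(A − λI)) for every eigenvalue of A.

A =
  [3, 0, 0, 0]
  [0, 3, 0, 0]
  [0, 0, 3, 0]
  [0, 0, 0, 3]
λ = 3: alg = 4, geom = 4

Step 1 — factor the characteristic polynomial to read off the algebraic multiplicities:
  χ_A(x) = (x - 3)^4

Step 2 — compute geometric multiplicities via the rank-nullity identity g(λ) = n − rank(A − λI):
  rank(A − (3)·I) = 0, so dim ker(A − (3)·I) = n − 0 = 4

Summary:
  λ = 3: algebraic multiplicity = 4, geometric multiplicity = 4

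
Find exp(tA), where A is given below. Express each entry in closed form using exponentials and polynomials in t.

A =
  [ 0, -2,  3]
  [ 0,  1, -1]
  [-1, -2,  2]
e^{tA} =
  [-t^2*exp(t) - t*exp(t) + exp(t), -2*t^2*exp(t) - 2*t*exp(t), t^2*exp(t) + 3*t*exp(t)]
  [t^2*exp(t)/2, t^2*exp(t) + exp(t), -t^2*exp(t)/2 - t*exp(t)]
  [-t*exp(t), -2*t*exp(t), t*exp(t) + exp(t)]

Strategy: write A = P · J · P⁻¹ where J is a Jordan canonical form, so e^{tA} = P · e^{tJ} · P⁻¹, and e^{tJ} can be computed block-by-block.

A has Jordan form
J =
  [1, 1, 0]
  [0, 1, 1]
  [0, 0, 1]
(up to reordering of blocks).

Per-block formulas:
  For a 3×3 Jordan block J_3(1): exp(t · J_3(1)) = e^(1t)·(I + t·N + (t^2/2)·N^2), where N is the 3×3 nilpotent shift.

After assembling e^{tJ} and conjugating by P, we get:

e^{tA} =
  [-t^2*exp(t) - t*exp(t) + exp(t), -2*t^2*exp(t) - 2*t*exp(t), t^2*exp(t) + 3*t*exp(t)]
  [t^2*exp(t)/2, t^2*exp(t) + exp(t), -t^2*exp(t)/2 - t*exp(t)]
  [-t*exp(t), -2*t*exp(t), t*exp(t) + exp(t)]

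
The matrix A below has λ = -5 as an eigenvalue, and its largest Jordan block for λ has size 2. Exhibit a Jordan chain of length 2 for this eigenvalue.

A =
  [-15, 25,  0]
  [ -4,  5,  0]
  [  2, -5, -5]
A Jordan chain for λ = -5 of length 2:
v_1 = (-10, -4, 2)ᵀ
v_2 = (1, 0, 0)ᵀ

Let N = A − (-5)·I. We want v_2 with N^2 v_2 = 0 but N^1 v_2 ≠ 0; then v_{j-1} := N · v_j for j = 2, …, 2.

Pick v_2 = (1, 0, 0)ᵀ.
Then v_1 = N · v_2 = (-10, -4, 2)ᵀ.

Sanity check: (A − (-5)·I) v_1 = (0, 0, 0)ᵀ = 0. ✓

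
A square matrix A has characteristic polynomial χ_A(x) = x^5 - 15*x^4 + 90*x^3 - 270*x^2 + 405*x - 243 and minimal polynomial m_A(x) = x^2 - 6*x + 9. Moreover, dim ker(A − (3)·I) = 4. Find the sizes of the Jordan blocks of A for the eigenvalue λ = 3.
Block sizes for λ = 3: [2, 1, 1, 1]

Step 1 — from the characteristic polynomial, algebraic multiplicity of λ = 3 is 5. From dim ker(A − (3)·I) = 4, there are exactly 4 Jordan blocks for λ = 3.
Step 2 — from the minimal polynomial, the factor (x − 3)^2 tells us the largest block for λ = 3 has size 2.
Step 3 — with total size 5, 4 blocks, and largest block 2, the block sizes (in nonincreasing order) are [2, 1, 1, 1].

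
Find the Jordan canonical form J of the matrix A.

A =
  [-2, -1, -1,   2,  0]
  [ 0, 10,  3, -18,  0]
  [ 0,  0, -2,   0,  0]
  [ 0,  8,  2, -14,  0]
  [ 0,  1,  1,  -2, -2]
J_3(-2) ⊕ J_1(-2) ⊕ J_1(-2)

The characteristic polynomial is
  det(x·I − A) = x^5 + 10*x^4 + 40*x^3 + 80*x^2 + 80*x + 32 = (x + 2)^5

Eigenvalues and multiplicities (the geometric multiplicity of λ is n − rank(A − λI), which equals the number of Jordan blocks for λ):
  λ = -2: algebraic multiplicity = 5, geometric multiplicity = 3

Determining the block sizes for each eigenvalue:
  λ = -2: with am = 5 and gm = 3, the partition is not yet determined (e.g. several partitions of 5 into 3 parts exist). Let N = A − (-2)·I. Computing rank(N^1) = 2, rank(N^2) = 1, rank(N^3) = 0; the number of blocks of size ≥ j is rank(N^{j−1}) − rank(N^j), giving [3, 1, 1]. So we have 1 block(s) of size 3, 2 block(s) of size 1 → block sizes [3, 1, 1]

Assembling the blocks gives a Jordan form
J =
  [-2,  1,  0,  0,  0]
  [ 0, -2,  1,  0,  0]
  [ 0,  0, -2,  0,  0]
  [ 0,  0,  0, -2,  0]
  [ 0,  0,  0,  0, -2]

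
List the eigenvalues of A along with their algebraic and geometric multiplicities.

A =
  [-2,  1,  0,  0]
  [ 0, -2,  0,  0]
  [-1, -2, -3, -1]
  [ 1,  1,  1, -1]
λ = -2: alg = 4, geom = 2

Step 1 — factor the characteristic polynomial to read off the algebraic multiplicities:
  χ_A(x) = (x + 2)^4

Step 2 — compute geometric multiplicities via the rank-nullity identity g(λ) = n − rank(A − λI):
  rank(A − (-2)·I) = 2, so dim ker(A − (-2)·I) = n − 2 = 2

Summary:
  λ = -2: algebraic multiplicity = 4, geometric multiplicity = 2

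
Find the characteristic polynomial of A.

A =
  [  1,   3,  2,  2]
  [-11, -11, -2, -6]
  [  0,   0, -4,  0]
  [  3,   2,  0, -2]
x^4 + 16*x^3 + 96*x^2 + 256*x + 256

Expanding det(x·I − A) (e.g. by cofactor expansion or by noting that A is similar to its Jordan form J, which has the same characteristic polynomial as A) gives
  χ_A(x) = x^4 + 16*x^3 + 96*x^2 + 256*x + 256
which factors as (x + 4)^4. The eigenvalues (with algebraic multiplicities) are λ = -4 with multiplicity 4.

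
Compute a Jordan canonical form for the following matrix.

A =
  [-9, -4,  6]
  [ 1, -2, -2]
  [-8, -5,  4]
J_1(-3) ⊕ J_2(-2)

The characteristic polynomial is
  det(x·I − A) = x^3 + 7*x^2 + 16*x + 12 = (x + 2)^2*(x + 3)

Eigenvalues and multiplicities (the geometric multiplicity of λ is n − rank(A − λI), which equals the number of Jordan blocks for λ):
  λ = -3: algebraic multiplicity = 1, geometric multiplicity = 1
  λ = -2: algebraic multiplicity = 2, geometric multiplicity = 1

Determining the block sizes for each eigenvalue:
  λ = -3: one block (gm = 1), so the single block has size am = 1 → block sizes [1]
  λ = -2: one block (gm = 1), so the single block has size am = 2 → block sizes [2]

Assembling the blocks gives a Jordan form
J =
  [-3,  0,  0]
  [ 0, -2,  1]
  [ 0,  0, -2]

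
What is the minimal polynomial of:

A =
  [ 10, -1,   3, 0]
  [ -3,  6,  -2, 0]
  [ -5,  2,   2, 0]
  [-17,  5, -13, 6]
x^3 - 18*x^2 + 108*x - 216

The characteristic polynomial is χ_A(x) = (x - 6)^4, so the eigenvalues are known. The minimal polynomial is
  m_A(x) = Π_λ (x − λ)^{k_λ}
where k_λ is the size of the *largest* Jordan block for λ (equivalently, the smallest k with (A − λI)^k v = 0 for every generalised eigenvector v of λ).

  λ = 6: largest Jordan block has size 3, contributing (x − 6)^3

So m_A(x) = (x - 6)^3 = x^3 - 18*x^2 + 108*x - 216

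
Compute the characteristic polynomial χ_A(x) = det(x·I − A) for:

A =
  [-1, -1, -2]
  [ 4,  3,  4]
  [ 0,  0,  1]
x^3 - 3*x^2 + 3*x - 1

Expanding det(x·I − A) (e.g. by cofactor expansion or by noting that A is similar to its Jordan form J, which has the same characteristic polynomial as A) gives
  χ_A(x) = x^3 - 3*x^2 + 3*x - 1
which factors as (x - 1)^3. The eigenvalues (with algebraic multiplicities) are λ = 1 with multiplicity 3.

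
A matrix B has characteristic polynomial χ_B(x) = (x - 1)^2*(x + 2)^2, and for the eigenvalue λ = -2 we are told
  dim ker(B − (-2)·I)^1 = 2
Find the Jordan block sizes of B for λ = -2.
Block sizes for λ = -2: [1, 1]

From the dimensions of kernels of powers, the number of Jordan blocks of size at least j is d_j − d_{j−1} where d_j = dim ker(N^j) (with d_0 = 0). Computing the differences gives [2].
The number of blocks of size exactly k is (#blocks of size ≥ k) − (#blocks of size ≥ k + 1), so the partition is: 2 block(s) of size 1.
In nonincreasing order the block sizes are [1, 1].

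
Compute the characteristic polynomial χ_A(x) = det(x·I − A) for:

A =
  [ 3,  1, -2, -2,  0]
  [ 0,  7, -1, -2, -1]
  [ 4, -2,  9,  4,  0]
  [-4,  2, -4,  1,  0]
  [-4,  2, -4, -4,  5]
x^5 - 25*x^4 + 250*x^3 - 1250*x^2 + 3125*x - 3125

Expanding det(x·I − A) (e.g. by cofactor expansion or by noting that A is similar to its Jordan form J, which has the same characteristic polynomial as A) gives
  χ_A(x) = x^5 - 25*x^4 + 250*x^3 - 1250*x^2 + 3125*x - 3125
which factors as (x - 5)^5. The eigenvalues (with algebraic multiplicities) are λ = 5 with multiplicity 5.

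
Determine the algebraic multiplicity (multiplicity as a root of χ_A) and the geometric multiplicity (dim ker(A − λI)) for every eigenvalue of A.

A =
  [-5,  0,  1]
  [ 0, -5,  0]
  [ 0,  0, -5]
λ = -5: alg = 3, geom = 2

Step 1 — factor the characteristic polynomial to read off the algebraic multiplicities:
  χ_A(x) = (x + 5)^3

Step 2 — compute geometric multiplicities via the rank-nullity identity g(λ) = n − rank(A − λI):
  rank(A − (-5)·I) = 1, so dim ker(A − (-5)·I) = n − 1 = 2

Summary:
  λ = -5: algebraic multiplicity = 3, geometric multiplicity = 2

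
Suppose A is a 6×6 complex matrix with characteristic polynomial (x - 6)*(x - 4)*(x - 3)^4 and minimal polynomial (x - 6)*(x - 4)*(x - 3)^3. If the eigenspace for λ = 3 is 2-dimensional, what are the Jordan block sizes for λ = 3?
Block sizes for λ = 3: [3, 1]

Step 1 — from the characteristic polynomial, algebraic multiplicity of λ = 3 is 4. From dim ker(A − (3)·I) = 2, there are exactly 2 Jordan blocks for λ = 3.
Step 2 — from the minimal polynomial, the factor (x − 3)^3 tells us the largest block for λ = 3 has size 3.
Step 3 — with total size 4, 2 blocks, and largest block 3, the block sizes (in nonincreasing order) are [3, 1].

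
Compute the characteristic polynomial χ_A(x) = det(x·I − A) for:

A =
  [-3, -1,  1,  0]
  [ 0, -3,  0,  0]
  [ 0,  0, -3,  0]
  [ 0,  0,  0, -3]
x^4 + 12*x^3 + 54*x^2 + 108*x + 81

Expanding det(x·I − A) (e.g. by cofactor expansion or by noting that A is similar to its Jordan form J, which has the same characteristic polynomial as A) gives
  χ_A(x) = x^4 + 12*x^3 + 54*x^2 + 108*x + 81
which factors as (x + 3)^4. The eigenvalues (with algebraic multiplicities) are λ = -3 with multiplicity 4.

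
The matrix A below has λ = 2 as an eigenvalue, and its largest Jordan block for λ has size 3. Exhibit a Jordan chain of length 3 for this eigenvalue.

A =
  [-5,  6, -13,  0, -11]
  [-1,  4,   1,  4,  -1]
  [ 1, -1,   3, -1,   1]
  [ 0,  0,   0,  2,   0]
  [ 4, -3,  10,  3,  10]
A Jordan chain for λ = 2 of length 3:
v_1 = (2, 2, -1, 0, 1)ᵀ
v_2 = (-1, 1, 0, 0, 1)ᵀ
v_3 = (1, 1, 0, 0, 0)ᵀ

Let N = A − (2)·I. We want v_3 with N^3 v_3 = 0 but N^2 v_3 ≠ 0; then v_{j-1} := N · v_j for j = 3, …, 2.

Pick v_3 = (1, 1, 0, 0, 0)ᵀ.
Then v_2 = N · v_3 = (-1, 1, 0, 0, 1)ᵀ.
Then v_1 = N · v_2 = (2, 2, -1, 0, 1)ᵀ.

Sanity check: (A − (2)·I) v_1 = (0, 0, 0, 0, 0)ᵀ = 0. ✓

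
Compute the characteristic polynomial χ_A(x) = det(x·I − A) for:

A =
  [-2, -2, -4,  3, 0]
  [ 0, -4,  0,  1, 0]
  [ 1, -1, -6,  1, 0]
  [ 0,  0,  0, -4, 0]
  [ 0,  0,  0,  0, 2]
x^5 + 14*x^4 + 64*x^3 + 64*x^2 - 256*x - 512

Expanding det(x·I − A) (e.g. by cofactor expansion or by noting that A is similar to its Jordan form J, which has the same characteristic polynomial as A) gives
  χ_A(x) = x^5 + 14*x^4 + 64*x^3 + 64*x^2 - 256*x - 512
which factors as (x - 2)*(x + 4)^4. The eigenvalues (with algebraic multiplicities) are λ = -4 with multiplicity 4, λ = 2 with multiplicity 1.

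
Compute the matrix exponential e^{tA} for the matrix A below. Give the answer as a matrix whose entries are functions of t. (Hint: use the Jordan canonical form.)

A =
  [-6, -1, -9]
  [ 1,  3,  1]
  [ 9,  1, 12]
e^{tA} =
  [-t^2*exp(3*t)/2 - 9*t*exp(3*t) + exp(3*t), -t*exp(3*t), -t^2*exp(3*t)/2 - 9*t*exp(3*t)]
  [t*exp(3*t), exp(3*t), t*exp(3*t)]
  [t^2*exp(3*t)/2 + 9*t*exp(3*t), t*exp(3*t), t^2*exp(3*t)/2 + 9*t*exp(3*t) + exp(3*t)]

Strategy: write A = P · J · P⁻¹ where J is a Jordan canonical form, so e^{tA} = P · e^{tJ} · P⁻¹, and e^{tJ} can be computed block-by-block.

A has Jordan form
J =
  [3, 1, 0]
  [0, 3, 1]
  [0, 0, 3]
(up to reordering of blocks).

Per-block formulas:
  For a 3×3 Jordan block J_3(3): exp(t · J_3(3)) = e^(3t)·(I + t·N + (t^2/2)·N^2), where N is the 3×3 nilpotent shift.

After assembling e^{tJ} and conjugating by P, we get:

e^{tA} =
  [-t^2*exp(3*t)/2 - 9*t*exp(3*t) + exp(3*t), -t*exp(3*t), -t^2*exp(3*t)/2 - 9*t*exp(3*t)]
  [t*exp(3*t), exp(3*t), t*exp(3*t)]
  [t^2*exp(3*t)/2 + 9*t*exp(3*t), t*exp(3*t), t^2*exp(3*t)/2 + 9*t*exp(3*t) + exp(3*t)]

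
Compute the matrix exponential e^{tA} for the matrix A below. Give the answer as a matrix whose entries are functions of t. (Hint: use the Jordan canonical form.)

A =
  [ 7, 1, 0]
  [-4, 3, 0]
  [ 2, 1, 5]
e^{tA} =
  [2*t*exp(5*t) + exp(5*t), t*exp(5*t), 0]
  [-4*t*exp(5*t), -2*t*exp(5*t) + exp(5*t), 0]
  [2*t*exp(5*t), t*exp(5*t), exp(5*t)]

Strategy: write A = P · J · P⁻¹ where J is a Jordan canonical form, so e^{tA} = P · e^{tJ} · P⁻¹, and e^{tJ} can be computed block-by-block.

A has Jordan form
J =
  [5, 1, 0]
  [0, 5, 0]
  [0, 0, 5]
(up to reordering of blocks).

Per-block formulas:
  For a 2×2 Jordan block J_2(5): exp(t · J_2(5)) = e^(5t)·(I + t·N), where N is the 2×2 nilpotent shift.
  For a 1×1 block at λ = 5: exp(t · [5]) = [e^(5t)].

After assembling e^{tJ} and conjugating by P, we get:

e^{tA} =
  [2*t*exp(5*t) + exp(5*t), t*exp(5*t), 0]
  [-4*t*exp(5*t), -2*t*exp(5*t) + exp(5*t), 0]
  [2*t*exp(5*t), t*exp(5*t), exp(5*t)]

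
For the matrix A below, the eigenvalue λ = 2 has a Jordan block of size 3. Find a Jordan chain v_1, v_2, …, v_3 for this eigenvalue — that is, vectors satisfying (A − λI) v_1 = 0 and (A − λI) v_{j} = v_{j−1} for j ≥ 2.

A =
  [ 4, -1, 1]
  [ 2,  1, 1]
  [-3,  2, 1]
A Jordan chain for λ = 2 of length 3:
v_1 = (-1, -1, 1)ᵀ
v_2 = (2, 2, -3)ᵀ
v_3 = (1, 0, 0)ᵀ

Let N = A − (2)·I. We want v_3 with N^3 v_3 = 0 but N^2 v_3 ≠ 0; then v_{j-1} := N · v_j for j = 3, …, 2.

Pick v_3 = (1, 0, 0)ᵀ.
Then v_2 = N · v_3 = (2, 2, -3)ᵀ.
Then v_1 = N · v_2 = (-1, -1, 1)ᵀ.

Sanity check: (A − (2)·I) v_1 = (0, 0, 0)ᵀ = 0. ✓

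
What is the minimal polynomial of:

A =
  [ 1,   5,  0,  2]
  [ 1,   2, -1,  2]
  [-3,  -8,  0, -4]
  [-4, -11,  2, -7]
x^3 + 3*x^2 + 3*x + 1

The characteristic polynomial is χ_A(x) = (x + 1)^4, so the eigenvalues are known. The minimal polynomial is
  m_A(x) = Π_λ (x − λ)^{k_λ}
where k_λ is the size of the *largest* Jordan block for λ (equivalently, the smallest k with (A − λI)^k v = 0 for every generalised eigenvector v of λ).

  λ = -1: largest Jordan block has size 3, contributing (x + 1)^3

So m_A(x) = (x + 1)^3 = x^3 + 3*x^2 + 3*x + 1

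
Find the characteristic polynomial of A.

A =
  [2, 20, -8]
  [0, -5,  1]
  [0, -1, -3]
x^3 + 6*x^2 - 32

Expanding det(x·I − A) (e.g. by cofactor expansion or by noting that A is similar to its Jordan form J, which has the same characteristic polynomial as A) gives
  χ_A(x) = x^3 + 6*x^2 - 32
which factors as (x - 2)*(x + 4)^2. The eigenvalues (with algebraic multiplicities) are λ = -4 with multiplicity 2, λ = 2 with multiplicity 1.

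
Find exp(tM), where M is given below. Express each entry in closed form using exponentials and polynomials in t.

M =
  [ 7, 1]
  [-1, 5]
e^{tM} =
  [t*exp(6*t) + exp(6*t), t*exp(6*t)]
  [-t*exp(6*t), -t*exp(6*t) + exp(6*t)]

Strategy: write M = P · J · P⁻¹ where J is a Jordan canonical form, so e^{tM} = P · e^{tJ} · P⁻¹, and e^{tJ} can be computed block-by-block.

M has Jordan form
J =
  [6, 1]
  [0, 6]
(up to reordering of blocks).

Per-block formulas:
  For a 2×2 Jordan block J_2(6): exp(t · J_2(6)) = e^(6t)·(I + t·N), where N is the 2×2 nilpotent shift.

After assembling e^{tJ} and conjugating by P, we get:

e^{tM} =
  [t*exp(6*t) + exp(6*t), t*exp(6*t)]
  [-t*exp(6*t), -t*exp(6*t) + exp(6*t)]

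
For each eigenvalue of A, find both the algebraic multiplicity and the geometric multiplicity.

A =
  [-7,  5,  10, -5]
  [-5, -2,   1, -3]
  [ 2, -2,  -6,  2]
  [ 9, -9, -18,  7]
λ = -2: alg = 4, geom = 2

Step 1 — factor the characteristic polynomial to read off the algebraic multiplicities:
  χ_A(x) = (x + 2)^4

Step 2 — compute geometric multiplicities via the rank-nullity identity g(λ) = n − rank(A − λI):
  rank(A − (-2)·I) = 2, so dim ker(A − (-2)·I) = n − 2 = 2

Summary:
  λ = -2: algebraic multiplicity = 4, geometric multiplicity = 2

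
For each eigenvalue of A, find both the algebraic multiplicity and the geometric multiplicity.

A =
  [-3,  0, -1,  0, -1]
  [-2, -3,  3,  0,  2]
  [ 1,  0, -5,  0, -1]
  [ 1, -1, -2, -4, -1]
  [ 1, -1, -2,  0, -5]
λ = -4: alg = 5, geom = 3

Step 1 — factor the characteristic polynomial to read off the algebraic multiplicities:
  χ_A(x) = (x + 4)^5

Step 2 — compute geometric multiplicities via the rank-nullity identity g(λ) = n − rank(A − λI):
  rank(A − (-4)·I) = 2, so dim ker(A − (-4)·I) = n − 2 = 3

Summary:
  λ = -4: algebraic multiplicity = 5, geometric multiplicity = 3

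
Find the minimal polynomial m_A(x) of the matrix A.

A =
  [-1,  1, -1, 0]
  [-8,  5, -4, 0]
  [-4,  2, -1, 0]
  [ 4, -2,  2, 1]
x^2 - 2*x + 1

The characteristic polynomial is χ_A(x) = (x - 1)^4, so the eigenvalues are known. The minimal polynomial is
  m_A(x) = Π_λ (x − λ)^{k_λ}
where k_λ is the size of the *largest* Jordan block for λ (equivalently, the smallest k with (A − λI)^k v = 0 for every generalised eigenvector v of λ).

  λ = 1: largest Jordan block has size 2, contributing (x − 1)^2

So m_A(x) = (x - 1)^2 = x^2 - 2*x + 1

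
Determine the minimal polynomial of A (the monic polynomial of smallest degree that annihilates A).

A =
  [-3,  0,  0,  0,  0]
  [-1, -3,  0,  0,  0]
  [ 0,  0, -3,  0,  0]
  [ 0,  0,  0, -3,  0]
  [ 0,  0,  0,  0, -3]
x^2 + 6*x + 9

The characteristic polynomial is χ_A(x) = (x + 3)^5, so the eigenvalues are known. The minimal polynomial is
  m_A(x) = Π_λ (x − λ)^{k_λ}
where k_λ is the size of the *largest* Jordan block for λ (equivalently, the smallest k with (A − λI)^k v = 0 for every generalised eigenvector v of λ).

  λ = -3: largest Jordan block has size 2, contributing (x + 3)^2

So m_A(x) = (x + 3)^2 = x^2 + 6*x + 9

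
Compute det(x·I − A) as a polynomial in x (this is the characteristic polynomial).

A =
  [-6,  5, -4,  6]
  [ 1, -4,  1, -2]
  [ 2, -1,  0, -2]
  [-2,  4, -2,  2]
x^4 + 8*x^3 + 24*x^2 + 32*x + 16

Expanding det(x·I − A) (e.g. by cofactor expansion or by noting that A is similar to its Jordan form J, which has the same characteristic polynomial as A) gives
  χ_A(x) = x^4 + 8*x^3 + 24*x^2 + 32*x + 16
which factors as (x + 2)^4. The eigenvalues (with algebraic multiplicities) are λ = -2 with multiplicity 4.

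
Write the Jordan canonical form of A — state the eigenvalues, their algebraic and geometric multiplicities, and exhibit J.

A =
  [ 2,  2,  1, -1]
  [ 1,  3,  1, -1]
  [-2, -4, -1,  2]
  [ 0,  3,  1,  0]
J_3(1) ⊕ J_1(1)

The characteristic polynomial is
  det(x·I − A) = x^4 - 4*x^3 + 6*x^2 - 4*x + 1 = (x - 1)^4

Eigenvalues and multiplicities (the geometric multiplicity of λ is n − rank(A − λI), which equals the number of Jordan blocks for λ):
  λ = 1: algebraic multiplicity = 4, geometric multiplicity = 2

Determining the block sizes for each eigenvalue:
  λ = 1: with am = 4 and gm = 2, the partition is not yet determined (e.g. several partitions of 4 into 2 parts exist). Let N = A − (1)·I. Computing rank(N^1) = 2, rank(N^2) = 1, rank(N^3) = 0; the number of blocks of size ≥ j is rank(N^{j−1}) − rank(N^j), giving [2, 1, 1]. So we have 1 block(s) of size 3, 1 block(s) of size 1 → block sizes [3, 1]

Assembling the blocks gives a Jordan form
J =
  [1, 1, 0, 0]
  [0, 1, 1, 0]
  [0, 0, 1, 0]
  [0, 0, 0, 1]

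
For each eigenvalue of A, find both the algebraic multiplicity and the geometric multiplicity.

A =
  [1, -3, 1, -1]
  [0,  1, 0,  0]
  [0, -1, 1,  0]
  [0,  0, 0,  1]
λ = 1: alg = 4, geom = 2

Step 1 — factor the characteristic polynomial to read off the algebraic multiplicities:
  χ_A(x) = (x - 1)^4

Step 2 — compute geometric multiplicities via the rank-nullity identity g(λ) = n − rank(A − λI):
  rank(A − (1)·I) = 2, so dim ker(A − (1)·I) = n − 2 = 2

Summary:
  λ = 1: algebraic multiplicity = 4, geometric multiplicity = 2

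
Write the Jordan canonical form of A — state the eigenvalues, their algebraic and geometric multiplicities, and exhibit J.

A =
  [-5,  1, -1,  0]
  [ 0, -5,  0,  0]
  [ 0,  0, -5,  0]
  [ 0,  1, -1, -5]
J_2(-5) ⊕ J_1(-5) ⊕ J_1(-5)

The characteristic polynomial is
  det(x·I − A) = x^4 + 20*x^3 + 150*x^2 + 500*x + 625 = (x + 5)^4

Eigenvalues and multiplicities (the geometric multiplicity of λ is n − rank(A − λI), which equals the number of Jordan blocks for λ):
  λ = -5: algebraic multiplicity = 4, geometric multiplicity = 3

Determining the block sizes for each eigenvalue:
  λ = -5: 3 blocks summing to 4 forces exactly one block of size 2 and the rest size 1 → block sizes [2, 1, 1]

Assembling the blocks gives a Jordan form
J =
  [-5,  1,  0,  0]
  [ 0, -5,  0,  0]
  [ 0,  0, -5,  0]
  [ 0,  0,  0, -5]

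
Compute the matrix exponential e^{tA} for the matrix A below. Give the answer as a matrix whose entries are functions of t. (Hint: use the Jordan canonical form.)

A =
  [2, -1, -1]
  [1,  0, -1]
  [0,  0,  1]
e^{tA} =
  [t*exp(t) + exp(t), -t*exp(t), -t*exp(t)]
  [t*exp(t), -t*exp(t) + exp(t), -t*exp(t)]
  [0, 0, exp(t)]

Strategy: write A = P · J · P⁻¹ where J is a Jordan canonical form, so e^{tA} = P · e^{tJ} · P⁻¹, and e^{tJ} can be computed block-by-block.

A has Jordan form
J =
  [1, 1, 0]
  [0, 1, 0]
  [0, 0, 1]
(up to reordering of blocks).

Per-block formulas:
  For a 2×2 Jordan block J_2(1): exp(t · J_2(1)) = e^(1t)·(I + t·N), where N is the 2×2 nilpotent shift.
  For a 1×1 block at λ = 1: exp(t · [1]) = [e^(1t)].

After assembling e^{tJ} and conjugating by P, we get:

e^{tA} =
  [t*exp(t) + exp(t), -t*exp(t), -t*exp(t)]
  [t*exp(t), -t*exp(t) + exp(t), -t*exp(t)]
  [0, 0, exp(t)]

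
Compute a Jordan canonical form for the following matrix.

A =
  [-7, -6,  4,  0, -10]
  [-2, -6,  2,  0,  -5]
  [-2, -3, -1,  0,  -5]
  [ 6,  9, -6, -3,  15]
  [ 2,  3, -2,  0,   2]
J_2(-3) ⊕ J_1(-3) ⊕ J_1(-3) ⊕ J_1(-3)

The characteristic polynomial is
  det(x·I − A) = x^5 + 15*x^4 + 90*x^3 + 270*x^2 + 405*x + 243 = (x + 3)^5

Eigenvalues and multiplicities (the geometric multiplicity of λ is n − rank(A − λI), which equals the number of Jordan blocks for λ):
  λ = -3: algebraic multiplicity = 5, geometric multiplicity = 4

Determining the block sizes for each eigenvalue:
  λ = -3: 4 blocks summing to 5 forces exactly one block of size 2 and the rest size 1 → block sizes [2, 1, 1, 1]

Assembling the blocks gives a Jordan form
J =
  [-3,  1,  0,  0,  0]
  [ 0, -3,  0,  0,  0]
  [ 0,  0, -3,  0,  0]
  [ 0,  0,  0, -3,  0]
  [ 0,  0,  0,  0, -3]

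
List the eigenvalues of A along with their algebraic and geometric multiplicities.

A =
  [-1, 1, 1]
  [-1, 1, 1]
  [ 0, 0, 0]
λ = 0: alg = 3, geom = 2

Step 1 — factor the characteristic polynomial to read off the algebraic multiplicities:
  χ_A(x) = x^3

Step 2 — compute geometric multiplicities via the rank-nullity identity g(λ) = n − rank(A − λI):
  rank(A − (0)·I) = 1, so dim ker(A − (0)·I) = n − 1 = 2

Summary:
  λ = 0: algebraic multiplicity = 3, geometric multiplicity = 2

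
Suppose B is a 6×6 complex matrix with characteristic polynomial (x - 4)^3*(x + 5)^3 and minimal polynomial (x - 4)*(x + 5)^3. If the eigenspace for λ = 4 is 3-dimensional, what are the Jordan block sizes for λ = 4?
Block sizes for λ = 4: [1, 1, 1]

Step 1 — from the characteristic polynomial, algebraic multiplicity of λ = 4 is 3. From dim ker(B − (4)·I) = 3, there are exactly 3 Jordan blocks for λ = 4.
Step 2 — from the minimal polynomial, the factor (x − 4) tells us the largest block for λ = 4 has size 1.
Step 3 — with total size 3, 3 blocks, and largest block 1, the block sizes (in nonincreasing order) are [1, 1, 1].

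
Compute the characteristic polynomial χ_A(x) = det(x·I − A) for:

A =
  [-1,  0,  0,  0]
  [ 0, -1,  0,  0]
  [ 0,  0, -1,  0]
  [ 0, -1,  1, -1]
x^4 + 4*x^3 + 6*x^2 + 4*x + 1

Expanding det(x·I − A) (e.g. by cofactor expansion or by noting that A is similar to its Jordan form J, which has the same characteristic polynomial as A) gives
  χ_A(x) = x^4 + 4*x^3 + 6*x^2 + 4*x + 1
which factors as (x + 1)^4. The eigenvalues (with algebraic multiplicities) are λ = -1 with multiplicity 4.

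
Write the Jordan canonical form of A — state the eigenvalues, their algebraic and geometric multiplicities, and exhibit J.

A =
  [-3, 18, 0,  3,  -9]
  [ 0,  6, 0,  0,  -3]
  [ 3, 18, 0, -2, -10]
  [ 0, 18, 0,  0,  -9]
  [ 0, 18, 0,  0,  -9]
J_1(-3) ⊕ J_1(-3) ⊕ J_2(0) ⊕ J_1(0)

The characteristic polynomial is
  det(x·I − A) = x^5 + 6*x^4 + 9*x^3 = x^3*(x + 3)^2

Eigenvalues and multiplicities (the geometric multiplicity of λ is n − rank(A − λI), which equals the number of Jordan blocks for λ):
  λ = -3: algebraic multiplicity = 2, geometric multiplicity = 2
  λ = 0: algebraic multiplicity = 3, geometric multiplicity = 2

Determining the block sizes for each eigenvalue:
  λ = -3: gm = am = 2, so every block has size 1 → block sizes [1, 1]
  λ = 0: 2 blocks summing to 3 forces exactly one block of size 2 and the rest size 1 → block sizes [2, 1]

Assembling the blocks gives a Jordan form
J =
  [-3,  0, 0, 0, 0]
  [ 0, -3, 0, 0, 0]
  [ 0,  0, 0, 1, 0]
  [ 0,  0, 0, 0, 0]
  [ 0,  0, 0, 0, 0]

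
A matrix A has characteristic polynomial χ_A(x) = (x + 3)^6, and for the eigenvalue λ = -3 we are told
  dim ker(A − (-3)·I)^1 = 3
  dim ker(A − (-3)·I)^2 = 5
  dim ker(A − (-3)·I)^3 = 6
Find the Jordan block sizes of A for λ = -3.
Block sizes for λ = -3: [3, 2, 1]

From the dimensions of kernels of powers, the number of Jordan blocks of size at least j is d_j − d_{j−1} where d_j = dim ker(N^j) (with d_0 = 0). Computing the differences gives [3, 2, 1].
The number of blocks of size exactly k is (#blocks of size ≥ k) − (#blocks of size ≥ k + 1), so the partition is: 1 block(s) of size 1, 1 block(s) of size 2, 1 block(s) of size 3.
In nonincreasing order the block sizes are [3, 2, 1].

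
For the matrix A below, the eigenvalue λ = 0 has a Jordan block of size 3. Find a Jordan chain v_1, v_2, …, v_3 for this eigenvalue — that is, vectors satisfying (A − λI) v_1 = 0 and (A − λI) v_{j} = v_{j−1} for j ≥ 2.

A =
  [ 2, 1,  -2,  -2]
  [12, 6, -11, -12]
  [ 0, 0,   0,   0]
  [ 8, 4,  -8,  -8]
A Jordan chain for λ = 0 of length 3:
v_1 = (1, 6, 0, 4)ᵀ
v_2 = (-2, -11, 0, -8)ᵀ
v_3 = (0, 0, 1, 0)ᵀ

Let N = A − (0)·I. We want v_3 with N^3 v_3 = 0 but N^2 v_3 ≠ 0; then v_{j-1} := N · v_j for j = 3, …, 2.

Pick v_3 = (0, 0, 1, 0)ᵀ.
Then v_2 = N · v_3 = (-2, -11, 0, -8)ᵀ.
Then v_1 = N · v_2 = (1, 6, 0, 4)ᵀ.

Sanity check: (A − (0)·I) v_1 = (0, 0, 0, 0)ᵀ = 0. ✓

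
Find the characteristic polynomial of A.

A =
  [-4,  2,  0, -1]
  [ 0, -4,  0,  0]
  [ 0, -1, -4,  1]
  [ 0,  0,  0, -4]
x^4 + 16*x^3 + 96*x^2 + 256*x + 256

Expanding det(x·I − A) (e.g. by cofactor expansion or by noting that A is similar to its Jordan form J, which has the same characteristic polynomial as A) gives
  χ_A(x) = x^4 + 16*x^3 + 96*x^2 + 256*x + 256
which factors as (x + 4)^4. The eigenvalues (with algebraic multiplicities) are λ = -4 with multiplicity 4.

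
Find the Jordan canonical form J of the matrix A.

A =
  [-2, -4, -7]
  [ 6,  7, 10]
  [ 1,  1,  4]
J_3(3)

The characteristic polynomial is
  det(x·I − A) = x^3 - 9*x^2 + 27*x - 27 = (x - 3)^3

Eigenvalues and multiplicities (the geometric multiplicity of λ is n − rank(A − λI), which equals the number of Jordan blocks for λ):
  λ = 3: algebraic multiplicity = 3, geometric multiplicity = 1

Determining the block sizes for each eigenvalue:
  λ = 3: one block (gm = 1), so the single block has size am = 3 → block sizes [3]

Assembling the blocks gives a Jordan form
J =
  [3, 1, 0]
  [0, 3, 1]
  [0, 0, 3]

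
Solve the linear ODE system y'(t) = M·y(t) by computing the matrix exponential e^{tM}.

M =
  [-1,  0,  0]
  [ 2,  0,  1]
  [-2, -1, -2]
e^{tM} =
  [exp(-t), 0, 0]
  [2*t*exp(-t), t*exp(-t) + exp(-t), t*exp(-t)]
  [-2*t*exp(-t), -t*exp(-t), -t*exp(-t) + exp(-t)]

Strategy: write M = P · J · P⁻¹ where J is a Jordan canonical form, so e^{tM} = P · e^{tJ} · P⁻¹, and e^{tJ} can be computed block-by-block.

M has Jordan form
J =
  [-1,  1,  0]
  [ 0, -1,  0]
  [ 0,  0, -1]
(up to reordering of blocks).

Per-block formulas:
  For a 1×1 block at λ = -1: exp(t · [-1]) = [e^(-1t)].
  For a 2×2 Jordan block J_2(-1): exp(t · J_2(-1)) = e^(-1t)·(I + t·N), where N is the 2×2 nilpotent shift.

After assembling e^{tJ} and conjugating by P, we get:

e^{tM} =
  [exp(-t), 0, 0]
  [2*t*exp(-t), t*exp(-t) + exp(-t), t*exp(-t)]
  [-2*t*exp(-t), -t*exp(-t), -t*exp(-t) + exp(-t)]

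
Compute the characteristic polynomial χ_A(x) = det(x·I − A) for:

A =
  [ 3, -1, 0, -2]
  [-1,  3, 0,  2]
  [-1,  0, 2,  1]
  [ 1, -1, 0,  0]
x^4 - 8*x^3 + 24*x^2 - 32*x + 16

Expanding det(x·I − A) (e.g. by cofactor expansion or by noting that A is similar to its Jordan form J, which has the same characteristic polynomial as A) gives
  χ_A(x) = x^4 - 8*x^3 + 24*x^2 - 32*x + 16
which factors as (x - 2)^4. The eigenvalues (with algebraic multiplicities) are λ = 2 with multiplicity 4.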